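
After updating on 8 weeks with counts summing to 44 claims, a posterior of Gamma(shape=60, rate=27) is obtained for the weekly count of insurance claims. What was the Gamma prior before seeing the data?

Gamma–Poisson conjugacy: posterior shape = α + Σxᵢ, posterior rate = β + n.
So α = 60 − 44 = 16 and β = 27 − 8 = 19.

Gamma(shape=16, rate=19)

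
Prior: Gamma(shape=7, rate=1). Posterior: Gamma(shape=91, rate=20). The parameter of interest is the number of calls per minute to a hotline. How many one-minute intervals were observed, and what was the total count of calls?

Gamma–Poisson conjugacy: posterior shape = α + Σxᵢ, posterior rate = β + n.
Matching: Σxᵢ = 91 − 7 = 84 and n = 20 − 1 = 19.

n = 19 one-minute intervals with total 84 calls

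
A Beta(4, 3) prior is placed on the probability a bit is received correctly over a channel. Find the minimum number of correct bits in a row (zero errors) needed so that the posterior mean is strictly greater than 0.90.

After k correct bits and 0 errors the posterior is Beta(4+k, 3), with mean (4+k)/(4+3+k).
Set (4+k)/(7+k) > 0.90 and solve: k > (0.90·7 − 4)/(1 − 0.90) = 23.000.
The smallest integer exceeding 23.000 is 24, and checking k=24: (28)/(31) = 0.9032 > 0.90.

k = 24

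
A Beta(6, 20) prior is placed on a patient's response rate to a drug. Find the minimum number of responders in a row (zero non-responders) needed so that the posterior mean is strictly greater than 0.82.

k = 86

After k responders and 0 non-responders the posterior is Beta(6+k, 20), with mean (6+k)/(6+20+k).
Set (6+k)/(26+k) > 0.82 and solve: k > (0.82·26 − 6)/(1 − 0.82) = 85.111.
The smallest integer exceeding 85.111 is 86.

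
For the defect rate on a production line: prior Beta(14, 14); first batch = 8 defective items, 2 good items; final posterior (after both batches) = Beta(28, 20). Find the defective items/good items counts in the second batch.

6 defective items and 4 good items

Because Beta–binomial updating is additive in the counts, the combined data contributed (α_post−α_prior, β_post−β_prior) successes and failures.
Total across both batches: 28−14=14 defective items, 20−14=6 good items.
Subtract the first batch: 14−8=6 defective items and 6−2=4 good items.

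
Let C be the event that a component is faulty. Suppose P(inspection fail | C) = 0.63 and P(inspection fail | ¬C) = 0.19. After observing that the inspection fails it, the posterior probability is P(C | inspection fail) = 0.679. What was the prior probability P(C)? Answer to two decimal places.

P(C) = 0.39

Bayes' rule in odds form gives O(C|E) = O(C)·[P(E|C)/P(E|¬C)], hence O(C) = O(C|E)/LR.
Posterior odds = 0.679/(1−0.679) = 2.1153. LR = 0.63/0.19 = 3.3158.
Prior odds = 2.1153/3.3158 = 0.6379, so P(C) = 0.6379/(1+0.6379) ≈ 0.39.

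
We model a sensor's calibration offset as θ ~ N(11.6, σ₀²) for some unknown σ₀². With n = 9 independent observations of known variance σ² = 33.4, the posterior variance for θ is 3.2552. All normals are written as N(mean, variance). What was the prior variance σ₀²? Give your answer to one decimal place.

Posterior precision equals prior precision plus data precision: 1/σ_n² = 1/σ₀² + n/σ².
So 1/σ₀² = 1/3.2552 − 9/33.4 = 0.307201 − 0.269461 = 0.037740.
Hence σ₀² = 1/0.037740 ≈ 26.5.

σ₀² = 26.5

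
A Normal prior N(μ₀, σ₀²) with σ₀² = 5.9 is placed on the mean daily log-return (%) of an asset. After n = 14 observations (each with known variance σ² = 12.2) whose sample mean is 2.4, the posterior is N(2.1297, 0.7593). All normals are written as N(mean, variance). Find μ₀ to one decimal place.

μ₀ = 0.3

With known observation variance, the Normal–Normal posterior has precision τ_n = τ₀ + n/σ² and mean μ_n = (τ₀μ₀ + (n/σ²)x̄)/τ_n.
Here τ₀ = 1/5.9 = 0.169492 and τ_data = 14/12.2 = 1.147541, so τ_n = 1.317033.
Rearranging for μ₀: μ₀ = (μ_n·τ_n − τ_data·x̄)/τ₀ = (2.1297·1.317033 − 1.147541·2.4) / 0.169492 = 0.050787/0.169492 ≈ 0.3.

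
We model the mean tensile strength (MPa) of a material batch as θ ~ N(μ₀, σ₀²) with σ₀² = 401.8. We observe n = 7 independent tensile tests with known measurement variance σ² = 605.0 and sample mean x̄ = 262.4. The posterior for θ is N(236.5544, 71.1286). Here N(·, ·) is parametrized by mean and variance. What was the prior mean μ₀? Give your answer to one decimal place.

μ₀ = 116.4

The posterior mean is a precision-weighted average: μ_n = (τ₀μ₀ + τ_data·x̄)/(τ₀+τ_data), with τ₀=1/σ₀² and τ_data=n/σ².
Here τ₀ = 1/401.8 = 0.002489 and τ_data = 7/605.0 = 0.011570, so τ_n = 0.014059.
Rearranging for μ₀: μ₀ = (μ_n·τ_n − τ_data·x̄)/τ₀ = (236.5544·0.014059 − 0.011570·262.4) / 0.002489 = 0.289750/0.002489 ≈ 116.4.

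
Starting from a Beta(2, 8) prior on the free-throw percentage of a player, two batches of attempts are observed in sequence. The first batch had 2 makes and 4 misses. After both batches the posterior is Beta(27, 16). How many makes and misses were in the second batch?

Because Beta–binomial updating is additive in the counts, the combined data contributed (α_post−α_prior, β_post−β_prior) successes and failures.
Total across both batches: 27−2=25 makes, 16−8=8 misses.
Subtract the first batch: 25−2=23 makes and 8−4=4 misses.

23 makes and 4 misses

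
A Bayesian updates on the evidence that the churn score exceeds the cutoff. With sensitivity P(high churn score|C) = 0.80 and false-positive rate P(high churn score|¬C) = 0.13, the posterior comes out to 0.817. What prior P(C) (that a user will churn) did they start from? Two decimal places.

In odds form, posterior odds = prior odds × likelihood ratio, so prior odds = posterior odds ÷ LR.
Posterior odds = 0.817/(1−0.817) = 4.4645. LR = 0.80/0.13 = 6.1538.
Prior odds = 4.4645/6.1538 = 0.7255, so P(C) = 0.7255/(1+0.7255) ≈ 0.42.

P(C) = 0.42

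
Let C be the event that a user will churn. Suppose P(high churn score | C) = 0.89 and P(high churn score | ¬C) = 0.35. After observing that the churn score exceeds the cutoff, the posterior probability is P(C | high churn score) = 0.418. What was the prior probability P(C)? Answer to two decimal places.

In odds form, posterior odds = prior odds × likelihood ratio, so prior odds = posterior odds ÷ LR.
Posterior odds = 0.418/(1−0.418) = 0.7182. LR = 0.89/0.35 = 2.5429.
Prior odds = 0.7182/2.5429 = 0.2824, so P(C) = 0.2824/(1+0.2824) ≈ 0.22.

P(C) = 0.22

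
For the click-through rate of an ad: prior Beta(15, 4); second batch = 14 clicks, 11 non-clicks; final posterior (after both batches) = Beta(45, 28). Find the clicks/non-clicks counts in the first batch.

16 clicks and 13 non-clicks

Sequential conjugate updates are equivalent to a single update on the pooled data, so total successes = posterior α − prior α and total failures = posterior β − prior β.
Total across both batches: 45−15=30 clicks, 28−4=24 non-clicks.
Subtract the second batch: 30−14=16 clicks and 24−11=13 non-clicks.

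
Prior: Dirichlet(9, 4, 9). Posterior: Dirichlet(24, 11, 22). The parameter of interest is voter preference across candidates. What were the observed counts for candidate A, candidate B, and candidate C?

counts (15, 7, 13)

For a Dirichlet(α) prior with multinomial counts c, the posterior is Dirichlet(α + c) componentwise.
Counts are posterior − prior componentwise: 24−9=15, 11−4=7, 22−9=13.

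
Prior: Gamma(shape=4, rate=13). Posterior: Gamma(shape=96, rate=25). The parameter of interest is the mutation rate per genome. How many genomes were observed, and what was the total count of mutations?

n = 12 genomes with total 92 mutations

A Gamma(α, β) prior (rate parametrization) on a Poisson rate with n observations summing to S gives posterior Gamma(α+S, β+n).
Matching: Σxᵢ = 96 − 4 = 92 and n = 25 − 13 = 12.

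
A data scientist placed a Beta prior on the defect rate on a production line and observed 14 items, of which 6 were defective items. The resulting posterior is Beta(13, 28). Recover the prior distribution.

Beta is conjugate to the binomial likelihood: posterior = Beta(a+s, b+f).
So a = 13 − 6 = 7 and b = 28 − 8 = 20.

Beta(7, 20)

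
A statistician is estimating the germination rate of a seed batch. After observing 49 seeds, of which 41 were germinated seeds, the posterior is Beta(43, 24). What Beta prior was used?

Beta(2, 16)

Under Beta–binomial conjugacy the posterior parameters are (a+s, b+f).
So a = 43 − 41 = 2 and b = 24 − 8 = 16.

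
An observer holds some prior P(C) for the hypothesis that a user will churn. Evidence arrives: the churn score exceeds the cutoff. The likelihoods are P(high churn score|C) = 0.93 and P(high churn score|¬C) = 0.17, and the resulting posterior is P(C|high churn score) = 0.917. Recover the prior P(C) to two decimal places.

P(C) = 0.67

In odds form, posterior odds = prior odds × likelihood ratio, so prior odds = posterior odds ÷ LR.
Posterior odds = 0.917/(1−0.917) = 11.0482. LR = 0.93/0.17 = 5.4706.
Prior odds = 11.0482/5.4706 = 2.0196, so P(C) = 2.0196/(1+2.0196) ≈ 0.67.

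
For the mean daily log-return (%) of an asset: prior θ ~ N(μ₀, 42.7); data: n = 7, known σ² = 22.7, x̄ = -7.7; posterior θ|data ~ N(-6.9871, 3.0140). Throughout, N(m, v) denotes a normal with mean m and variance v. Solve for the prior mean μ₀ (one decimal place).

With known observation variance, the Normal–Normal posterior has precision τ_n = τ₀ + n/σ² and mean μ_n = (τ₀μ₀ + (n/σ²)x̄)/τ_n.
Here τ₀ = 1/42.7 = 0.023419 and τ_data = 7/22.7 = 0.308370, so τ_n = 0.331789.
Rearranging for μ₀: μ₀ = (μ_n·τ_n − τ_data·x̄)/τ₀ = (-6.9871·0.331789 − 0.308370·-7.7) / 0.023419 = 0.056206/0.023419 ≈ 2.4.

μ₀ = 2.4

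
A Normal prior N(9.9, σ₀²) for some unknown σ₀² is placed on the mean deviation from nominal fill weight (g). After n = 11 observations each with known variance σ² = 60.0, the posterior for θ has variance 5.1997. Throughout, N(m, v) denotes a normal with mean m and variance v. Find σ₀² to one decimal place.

σ₀² = 111.3

For the Normal–Normal model with known σ², precisions add: τ_n = τ₀ + n/σ².
So 1/σ₀² = 1/5.1997 − 11/60.0 = 0.192319 − 0.183333 = 0.008986.
Hence σ₀² = 1/0.008986 ≈ 111.3.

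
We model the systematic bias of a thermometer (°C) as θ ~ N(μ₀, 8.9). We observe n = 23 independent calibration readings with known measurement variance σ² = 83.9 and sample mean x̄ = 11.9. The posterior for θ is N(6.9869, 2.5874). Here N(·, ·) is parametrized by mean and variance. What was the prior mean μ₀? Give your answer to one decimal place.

μ₀ = -5.0

The posterior mean is a precision-weighted average: μ_n = (τ₀μ₀ + τ_data·x̄)/(τ₀+τ_data), with τ₀=1/σ₀² and τ_data=n/σ².
Here τ₀ = 1/8.9 = 0.112360 and τ_data = 23/83.9 = 0.274136, so τ_n = 0.386496.
Rearranging for μ₀: μ₀ = (μ_n·τ_n − τ_data·x̄)/τ₀ = (6.9869·0.386496 − 0.274136·11.9) / 0.112360 = -0.561809/0.112360 ≈ -5.0.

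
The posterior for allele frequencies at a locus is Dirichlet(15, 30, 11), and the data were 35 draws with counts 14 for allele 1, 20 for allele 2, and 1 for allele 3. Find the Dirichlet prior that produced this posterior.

For a Dirichlet(α) prior with multinomial counts c, the posterior is Dirichlet(α + c) componentwise.
Subtract each count from the matching posterior parameter: 15−14=1, 30−20=10, 11−1=10.

Dirichlet(1, 10, 10)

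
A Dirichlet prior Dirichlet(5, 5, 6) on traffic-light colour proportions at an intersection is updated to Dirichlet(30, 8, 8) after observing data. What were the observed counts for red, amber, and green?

counts (25, 3, 2)

For a Dirichlet(α) prior with multinomial counts c, the posterior is Dirichlet(α + c) componentwise.
Counts are posterior − prior componentwise: 30−5=25, 8−5=3, 8−6=2.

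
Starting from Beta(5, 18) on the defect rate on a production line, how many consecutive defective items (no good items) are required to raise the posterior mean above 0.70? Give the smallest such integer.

k = 38

After k defective items and 0 good items the posterior is Beta(5+k, 18), with mean (5+k)/(5+18+k).
Set (5+k)/(23+k) > 0.70 and solve: k > (0.70·23 − 5)/(1 − 0.70) = 37.000.
The smallest integer exceeding 37.000 is 38, and checking k=38: (43)/(61) = 0.7049 > 0.70.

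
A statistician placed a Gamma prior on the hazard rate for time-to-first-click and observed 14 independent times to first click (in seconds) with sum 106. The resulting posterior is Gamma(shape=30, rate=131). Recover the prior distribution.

For an exponential likelihood with a Gamma(α, β) prior on the rate, n observations with total T give posterior Gamma(α+n, β+T).
So α = 30 − 14 = 16 and β = 131 − 106 = 25.

Gamma(shape=16, rate=25)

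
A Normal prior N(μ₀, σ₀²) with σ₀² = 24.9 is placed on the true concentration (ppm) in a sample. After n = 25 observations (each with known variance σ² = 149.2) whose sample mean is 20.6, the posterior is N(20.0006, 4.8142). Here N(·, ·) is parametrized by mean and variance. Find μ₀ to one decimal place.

μ₀ = 17.5

With known observation variance, the Normal–Normal posterior has precision τ_n = τ₀ + n/σ² and mean μ_n = (τ₀μ₀ + (n/σ²)x̄)/τ_n.
Here τ₀ = 1/24.9 = 0.040161 and τ_data = 25/149.2 = 0.167560, so τ_n = 0.207721.
Rearranging for μ₀: μ₀ = (μ_n·τ_n − τ_data·x̄)/τ₀ = (20.0006·0.207721 − 0.167560·20.6) / 0.040161 = 0.702809/0.040161 ≈ 17.5.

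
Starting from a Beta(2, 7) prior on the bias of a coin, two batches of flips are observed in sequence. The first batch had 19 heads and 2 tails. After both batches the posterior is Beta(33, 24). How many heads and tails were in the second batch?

12 heads and 15 tails

Sequential conjugate updates are equivalent to a single update on the pooled data, so total successes = posterior α − prior α and total failures = posterior β − prior β.
Total across both batches: 33−2=31 heads, 24−7=17 tails.
Subtract the first batch: 31−19=12 heads and 17−2=15 tails.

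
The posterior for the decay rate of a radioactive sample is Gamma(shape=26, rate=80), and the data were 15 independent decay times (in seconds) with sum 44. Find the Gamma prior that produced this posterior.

Gamma–exponential conjugacy: posterior shape = α + n, posterior rate = β + Σtᵢ.
So α = 26 − 15 = 11 and β = 80 − 44 = 36.

Gamma(shape=11, rate=36)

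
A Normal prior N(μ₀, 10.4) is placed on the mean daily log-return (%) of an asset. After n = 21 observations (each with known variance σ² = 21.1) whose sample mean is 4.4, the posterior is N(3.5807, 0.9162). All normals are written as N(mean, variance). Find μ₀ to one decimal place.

The posterior mean is a precision-weighted average: μ_n = (τ₀μ₀ + τ_data·x̄)/(τ₀+τ_data), with τ₀=1/σ₀² and τ_data=n/σ².
Here τ₀ = 1/10.4 = 0.096154 and τ_data = 21/21.1 = 0.995261, so τ_n = 1.091415.
Rearranging for μ₀: μ₀ = (μ_n·τ_n − τ_data·x̄)/τ₀ = (3.5807·1.091415 − 0.995261·4.4) / 0.096154 = -0.471119/0.096154 ≈ -4.9.

μ₀ = -4.9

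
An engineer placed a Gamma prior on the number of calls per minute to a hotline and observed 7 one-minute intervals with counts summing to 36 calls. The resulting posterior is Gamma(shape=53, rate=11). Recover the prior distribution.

Gamma(shape=17, rate=4)

Gamma–Poisson conjugacy: posterior shape = α + Σxᵢ, posterior rate = β + n.
So α = 53 − 36 = 17 and β = 11 − 7 = 4.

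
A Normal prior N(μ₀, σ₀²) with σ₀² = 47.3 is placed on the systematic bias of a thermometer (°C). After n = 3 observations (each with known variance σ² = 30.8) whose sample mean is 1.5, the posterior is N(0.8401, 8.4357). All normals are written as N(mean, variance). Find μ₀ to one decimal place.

μ₀ = -2.2

With known observation variance, the Normal–Normal posterior has precision τ_n = τ₀ + n/σ² and mean μ_n = (τ₀μ₀ + (n/σ²)x̄)/τ_n.
Here τ₀ = 1/47.3 = 0.021142 and τ_data = 3/30.8 = 0.097403, so τ_n = 0.118545.
Rearranging for μ₀: μ₀ = (μ_n·τ_n − τ_data·x̄)/τ₀ = (0.8401·0.118545 − 0.097403·1.5) / 0.021142 = -0.046515/0.021142 ≈ -2.2.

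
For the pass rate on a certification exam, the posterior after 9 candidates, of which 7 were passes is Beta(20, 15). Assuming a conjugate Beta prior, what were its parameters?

Beta is conjugate to the binomial likelihood: posterior = Beta(a+s, b+f).
Subtract the data counts: 20−7=13, 15−2=13.

Beta(13, 13)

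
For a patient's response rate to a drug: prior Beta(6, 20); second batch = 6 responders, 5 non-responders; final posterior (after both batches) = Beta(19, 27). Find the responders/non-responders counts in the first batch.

Sequential conjugate updates are equivalent to a single update on the pooled data, so total successes = posterior α − prior α and total failures = posterior β − prior β.
Total across both batches: 19−6=13 responders, 27−20=7 non-responders.
Subtract the second batch: 13−6=7 responders and 7−5=2 non-responders.

7 responders and 2 non-responders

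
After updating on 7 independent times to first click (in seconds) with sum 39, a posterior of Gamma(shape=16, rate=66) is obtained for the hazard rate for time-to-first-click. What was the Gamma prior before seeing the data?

Gamma–exponential conjugacy: posterior shape = α + n, posterior rate = β + Σtᵢ.
So α = 16 − 7 = 9 and β = 66 − 39 = 27.

Gamma(shape=9, rate=27)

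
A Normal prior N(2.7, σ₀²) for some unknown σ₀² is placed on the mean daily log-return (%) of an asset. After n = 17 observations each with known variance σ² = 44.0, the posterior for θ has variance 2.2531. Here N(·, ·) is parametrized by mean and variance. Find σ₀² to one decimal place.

Posterior precision equals prior precision plus data precision: 1/σ_n² = 1/σ₀² + n/σ².
So 1/σ₀² = 1/2.2531 − 17/44.0 = 0.443833 − 0.386364 = 0.057469.
Hence σ₀² = 1/0.057469 ≈ 17.4.

σ₀² = 17.4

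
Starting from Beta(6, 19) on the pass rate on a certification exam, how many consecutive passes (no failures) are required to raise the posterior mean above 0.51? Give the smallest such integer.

After k passes and 0 failures the posterior is Beta(6+k, 19), with mean (6+k)/(6+19+k).
Set (6+k)/(25+k) > 0.51 and solve: k > (0.51·25 − 6)/(1 − 0.51) = 13.776.
The smallest integer exceeding 13.776 is 14, and checking k=14: (20)/(39) = 0.5128 > 0.51.

k = 14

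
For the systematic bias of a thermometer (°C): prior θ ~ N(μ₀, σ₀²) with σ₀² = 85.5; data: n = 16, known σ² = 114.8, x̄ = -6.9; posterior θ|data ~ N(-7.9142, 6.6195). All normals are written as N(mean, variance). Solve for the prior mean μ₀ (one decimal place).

With known observation variance, the Normal–Normal posterior has precision τ_n = τ₀ + n/σ² and mean μ_n = (τ₀μ₀ + (n/σ²)x̄)/τ_n.
Here τ₀ = 1/85.5 = 0.011696 and τ_data = 16/114.8 = 0.139373, so τ_n = 0.151069.
Rearranging for μ₀: μ₀ = (μ_n·τ_n − τ_data·x̄)/τ₀ = (-7.9142·0.151069 − 0.139373·-6.9) / 0.011696 = -0.233917/0.011696 ≈ -20.0.

μ₀ = -20.0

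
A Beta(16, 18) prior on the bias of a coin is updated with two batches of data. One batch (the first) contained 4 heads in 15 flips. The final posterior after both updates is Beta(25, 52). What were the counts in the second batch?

Because Beta–binomial updating is additive in the counts, the combined data contributed (α_post−α_prior, β_post−β_prior) successes and failures.
Total across both batches: 25−16=9 heads, 52−18=34 tails.
Subtract the first batch: 9−4=5 heads and 34−11=23 tails.

5 heads and 23 tails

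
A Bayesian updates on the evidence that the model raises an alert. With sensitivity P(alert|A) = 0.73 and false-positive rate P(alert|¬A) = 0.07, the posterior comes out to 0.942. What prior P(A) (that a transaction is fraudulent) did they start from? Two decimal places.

Bayes' rule in odds form gives O(A|E) = O(A)·[P(E|A)/P(E|¬A)], hence O(A) = O(A|E)/LR.
Posterior odds = 0.942/(1−0.942) = 16.2414. LR = 0.73/0.07 = 10.4286.
Prior odds = 16.2414/10.4286 = 1.5574, so P(A) = 1.5574/(1+1.5574) ≈ 0.61.

P(A) = 0.61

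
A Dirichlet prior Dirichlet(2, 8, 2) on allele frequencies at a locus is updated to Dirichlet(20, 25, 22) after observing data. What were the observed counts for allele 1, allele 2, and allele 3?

For a Dirichlet(α) prior with multinomial counts c, the posterior is Dirichlet(α + c) componentwise.
Counts are posterior − prior componentwise: 20−2=18, 25−8=17, 22−2=20.

counts (18, 17, 20)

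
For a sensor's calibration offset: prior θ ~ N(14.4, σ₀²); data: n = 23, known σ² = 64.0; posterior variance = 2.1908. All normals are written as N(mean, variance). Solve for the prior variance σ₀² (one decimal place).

σ₀² = 10.3

Posterior precision equals prior precision plus data precision: 1/σ_n² = 1/σ₀² + n/σ².
So 1/σ₀² = 1/2.1908 − 23/64.0 = 0.456454 − 0.359375 = 0.097079.
Hence σ₀² = 1/0.097079 ≈ 10.3.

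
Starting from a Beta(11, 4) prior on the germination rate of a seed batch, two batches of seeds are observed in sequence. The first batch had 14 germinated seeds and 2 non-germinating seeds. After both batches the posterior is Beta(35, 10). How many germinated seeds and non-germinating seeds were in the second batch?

Because Beta–binomial updating is additive in the counts, the combined data contributed (α_post−α_prior, β_post−β_prior) successes and failures.
Total across both batches: 35−11=24 germinated seeds, 10−4=6 non-germinating seeds.
Subtract the first batch: 24−14=10 germinated seeds and 6−2=4 non-germinating seeds.

10 germinated seeds and 4 non-germinating seeds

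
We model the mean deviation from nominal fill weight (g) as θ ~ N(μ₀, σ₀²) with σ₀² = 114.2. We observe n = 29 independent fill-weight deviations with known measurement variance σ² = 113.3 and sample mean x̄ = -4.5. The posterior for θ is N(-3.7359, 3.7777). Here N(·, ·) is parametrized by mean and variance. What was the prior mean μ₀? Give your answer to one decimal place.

μ₀ = 18.6

The posterior mean is a precision-weighted average: μ_n = (τ₀μ₀ + τ_data·x̄)/(τ₀+τ_data), with τ₀=1/σ₀² and τ_data=n/σ².
Here τ₀ = 1/114.2 = 0.008757 and τ_data = 29/113.3 = 0.255958, so τ_n = 0.264715.
Rearranging for μ₀: μ₀ = (μ_n·τ_n − τ_data·x̄)/τ₀ = (-3.7359·0.264715 − 0.255958·-4.5) / 0.008757 = 0.162862/0.008757 ≈ 18.6.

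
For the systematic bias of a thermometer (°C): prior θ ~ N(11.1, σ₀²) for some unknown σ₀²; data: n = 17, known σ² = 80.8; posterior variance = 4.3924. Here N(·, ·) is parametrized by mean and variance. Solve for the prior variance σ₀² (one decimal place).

σ₀² = 57.9

Posterior precision equals prior precision plus data precision: 1/σ_n² = 1/σ₀² + n/σ².
So 1/σ₀² = 1/4.3924 − 17/80.8 = 0.227666 − 0.210396 = 0.017270.
Hence σ₀² = 1/0.017270 ≈ 57.9.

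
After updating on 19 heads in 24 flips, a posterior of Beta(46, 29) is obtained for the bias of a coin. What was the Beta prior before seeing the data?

A Beta(α, β) prior with s successes and f failures in binomial data gives a Beta(α+s, β+f) posterior.
Subtract the data counts: 46−19=27, 29−5=24.

Beta(27, 24)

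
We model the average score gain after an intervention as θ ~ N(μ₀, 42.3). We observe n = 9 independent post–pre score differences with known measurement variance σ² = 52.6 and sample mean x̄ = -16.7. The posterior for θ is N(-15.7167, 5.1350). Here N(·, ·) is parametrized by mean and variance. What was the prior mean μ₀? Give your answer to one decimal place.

μ₀ = -8.6

The posterior mean is a precision-weighted average: μ_n = (τ₀μ₀ + τ_data·x̄)/(τ₀+τ_data), with τ₀=1/σ₀² and τ_data=n/σ².
Here τ₀ = 1/42.3 = 0.023641 and τ_data = 9/52.6 = 0.171103, so τ_n = 0.194744.
Rearranging for μ₀: μ₀ = (μ_n·τ_n − τ_data·x̄)/τ₀ = (-15.7167·0.194744 − 0.171103·-16.7) / 0.023641 = -0.203313/0.023641 ≈ -8.6.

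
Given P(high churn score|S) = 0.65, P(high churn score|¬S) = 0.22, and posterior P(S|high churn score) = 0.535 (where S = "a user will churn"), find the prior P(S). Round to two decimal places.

Bayes' rule in odds form gives O(S|E) = O(S)·[P(E|S)/P(E|¬S)], hence O(S) = O(S|E)/LR.
Posterior odds = 0.535/(1−0.535) = 1.1505. LR = 0.65/0.22 = 2.9545.
Prior odds = 1.1505/2.9545 = 0.3894, so P(S) = 0.3894/(1+0.3894) ≈ 0.28.

P(S) = 0.28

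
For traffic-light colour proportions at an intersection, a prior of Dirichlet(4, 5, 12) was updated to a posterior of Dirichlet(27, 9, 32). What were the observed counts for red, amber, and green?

counts (23, 4, 20)

For a Dirichlet(α) prior with multinomial counts c, the posterior is Dirichlet(α + c) componentwise.
Counts are posterior − prior componentwise: 27−4=23, 9−5=4, 32−12=20.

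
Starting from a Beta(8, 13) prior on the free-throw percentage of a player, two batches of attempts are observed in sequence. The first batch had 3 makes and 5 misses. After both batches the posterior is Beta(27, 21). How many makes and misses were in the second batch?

Because Beta–binomial updating is additive in the counts, the combined data contributed (α_post−α_prior, β_post−β_prior) successes and failures.
Total across both batches: 27−8=19 makes, 21−13=8 misses.
Subtract the first batch: 19−3=16 makes and 8−5=3 misses.

16 makes and 3 misses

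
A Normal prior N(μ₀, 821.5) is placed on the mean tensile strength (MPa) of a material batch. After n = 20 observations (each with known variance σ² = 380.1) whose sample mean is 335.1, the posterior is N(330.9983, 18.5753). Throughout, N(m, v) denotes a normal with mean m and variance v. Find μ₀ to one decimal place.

With known observation variance, the Normal–Normal posterior has precision τ_n = τ₀ + n/σ² and mean μ_n = (τ₀μ₀ + (n/σ²)x̄)/τ_n.
Here τ₀ = 1/821.5 = 0.001217 and τ_data = 20/380.1 = 0.052618, so τ_n = 0.053835.
Rearranging for μ₀: μ₀ = (μ_n·τ_n − τ_data·x̄)/τ₀ = (330.9983·0.053835 − 0.052618·335.1) / 0.001217 = 0.187002/0.001217 ≈ 153.7.

μ₀ = 153.7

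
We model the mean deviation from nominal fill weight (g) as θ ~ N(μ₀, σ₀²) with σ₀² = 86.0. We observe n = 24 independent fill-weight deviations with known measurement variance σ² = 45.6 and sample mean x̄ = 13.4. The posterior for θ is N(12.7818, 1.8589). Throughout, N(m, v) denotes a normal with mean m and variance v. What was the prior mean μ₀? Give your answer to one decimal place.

With known observation variance, the Normal–Normal posterior has precision τ_n = τ₀ + n/σ² and mean μ_n = (τ₀μ₀ + (n/σ²)x̄)/τ_n.
Here τ₀ = 1/86.0 = 0.011628 and τ_data = 24/45.6 = 0.526316, so τ_n = 0.537944.
Rearranging for μ₀: μ₀ = (μ_n·τ_n − τ_data·x̄)/τ₀ = (12.7818·0.537944 − 0.526316·13.4) / 0.011628 = -0.176742/0.011628 ≈ -15.2.

μ₀ = -15.2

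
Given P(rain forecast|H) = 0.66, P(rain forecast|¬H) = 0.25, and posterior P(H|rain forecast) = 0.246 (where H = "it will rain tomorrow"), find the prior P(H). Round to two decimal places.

Bayes' rule in odds form gives O(H|E) = O(H)·[P(E|H)/P(E|¬H)], hence O(H) = O(H|E)/LR.
Posterior odds = 0.246/(1−0.246) = 0.3263. LR = 0.66/0.25 = 2.6400.
Prior odds = 0.3263/2.6400 = 0.1236, so P(H) = 0.1236/(1+0.1236) ≈ 0.11.

P(H) = 0.11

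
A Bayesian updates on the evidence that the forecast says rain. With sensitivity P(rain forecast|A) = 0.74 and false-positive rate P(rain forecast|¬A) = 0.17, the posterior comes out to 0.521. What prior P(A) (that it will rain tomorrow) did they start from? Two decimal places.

P(A) = 0.20

Bayes' rule in odds form gives O(A|E) = O(A)·[P(E|A)/P(E|¬A)], hence O(A) = O(A|E)/LR.
Posterior odds = 0.521/(1−0.521) = 1.0877. LR = 0.74/0.17 = 4.3529.
Prior odds = 1.0877/4.3529 = 0.2499, so P(A) = 0.2499/(1+0.2499) ≈ 0.20.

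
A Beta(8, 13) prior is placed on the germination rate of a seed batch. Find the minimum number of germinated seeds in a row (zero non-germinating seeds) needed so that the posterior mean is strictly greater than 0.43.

After k germinated seeds and 0 non-germinating seeds the posterior is Beta(8+k, 13), with mean (8+k)/(8+13+k).
Set (8+k)/(21+k) > 0.43 and solve: k > (0.43·21 − 8)/(1 − 0.43) = 1.807.
The smallest integer exceeding 1.807 is 2, and checking k=2: (10)/(23) = 0.4348 > 0.43.

k = 2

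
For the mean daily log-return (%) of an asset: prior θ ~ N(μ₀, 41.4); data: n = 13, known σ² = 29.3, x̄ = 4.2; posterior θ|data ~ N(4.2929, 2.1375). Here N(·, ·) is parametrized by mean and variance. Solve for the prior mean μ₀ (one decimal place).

μ₀ = 6.0

The posterior mean is a precision-weighted average: μ_n = (τ₀μ₀ + τ_data·x̄)/(τ₀+τ_data), with τ₀=1/σ₀² and τ_data=n/σ².
Here τ₀ = 1/41.4 = 0.024155 and τ_data = 13/29.3 = 0.443686, so τ_n = 0.467841.
Rearranging for μ₀: μ₀ = (μ_n·τ_n − τ_data·x̄)/τ₀ = (4.2929·0.467841 − 0.443686·4.2) / 0.024155 = 0.144913/0.024155 ≈ 6.0.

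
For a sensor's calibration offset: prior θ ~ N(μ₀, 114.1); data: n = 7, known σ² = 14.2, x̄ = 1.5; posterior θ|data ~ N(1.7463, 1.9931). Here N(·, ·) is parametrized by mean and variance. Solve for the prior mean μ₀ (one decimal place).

The posterior mean is a precision-weighted average: μ_n = (τ₀μ₀ + τ_data·x̄)/(τ₀+τ_data), with τ₀=1/σ₀² and τ_data=n/σ².
Here τ₀ = 1/114.1 = 0.008764 and τ_data = 7/14.2 = 0.492958, so τ_n = 0.501722.
Rearranging for μ₀: μ₀ = (μ_n·τ_n − τ_data·x̄)/τ₀ = (1.7463·0.501722 − 0.492958·1.5) / 0.008764 = 0.136720/0.008764 ≈ 15.6.

μ₀ = 15.6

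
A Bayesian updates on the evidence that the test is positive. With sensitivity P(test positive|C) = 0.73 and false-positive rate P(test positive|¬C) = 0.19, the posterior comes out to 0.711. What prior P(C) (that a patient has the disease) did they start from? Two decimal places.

P(C) = 0.39

In odds form, posterior odds = prior odds × likelihood ratio, so prior odds = posterior odds ÷ LR.
Posterior odds = 0.711/(1−0.711) = 2.4602. LR = 0.73/0.19 = 3.8421.
Prior odds = 2.4602/3.8421 = 0.6403, so P(C) = 0.6403/(1+0.6403) ≈ 0.39.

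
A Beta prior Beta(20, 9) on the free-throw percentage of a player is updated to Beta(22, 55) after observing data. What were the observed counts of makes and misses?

2 makes and 46 misses

A Beta(α, β) prior with s successes and f failures in binomial data gives a Beta(α+s, β+f) posterior.
So s = 22 − 20 = 2 and f = 55 − 9 = 46.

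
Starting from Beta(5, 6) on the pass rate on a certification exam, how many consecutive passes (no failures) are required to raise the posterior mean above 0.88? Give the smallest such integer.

k = 40

After k passes and 0 failures the posterior is Beta(5+k, 6), with mean (5+k)/(5+6+k).
Set (5+k)/(11+k) > 0.88 and solve: k > (0.88·11 − 5)/(1 − 0.88) = 39.000.
The smallest integer exceeding 39.000 is 40.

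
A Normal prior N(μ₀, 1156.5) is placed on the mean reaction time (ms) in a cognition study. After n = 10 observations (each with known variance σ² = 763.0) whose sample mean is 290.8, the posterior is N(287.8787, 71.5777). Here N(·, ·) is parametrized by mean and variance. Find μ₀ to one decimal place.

μ₀ = 243.6

With known observation variance, the Normal–Normal posterior has precision τ_n = τ₀ + n/σ² and mean μ_n = (τ₀μ₀ + (n/σ²)x̄)/τ_n.
Here τ₀ = 1/1156.5 = 0.000865 and τ_data = 10/763.0 = 0.013106, so τ_n = 0.013971.
Rearranging for μ₀: μ₀ = (μ_n·τ_n − τ_data·x̄)/τ₀ = (287.8787·0.013971 − 0.013106·290.8) / 0.000865 = 0.210729/0.000865 ≈ 243.6.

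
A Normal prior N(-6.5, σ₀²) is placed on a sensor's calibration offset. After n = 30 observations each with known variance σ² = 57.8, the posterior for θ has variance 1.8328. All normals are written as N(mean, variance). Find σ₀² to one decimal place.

σ₀² = 37.6

For the Normal–Normal model with known σ², precisions add: τ_n = τ₀ + n/σ².
So 1/σ₀² = 1/1.8328 − 30/57.8 = 0.545613 − 0.519031 = 0.026582.
Hence σ₀² = 1/0.026582 ≈ 37.6.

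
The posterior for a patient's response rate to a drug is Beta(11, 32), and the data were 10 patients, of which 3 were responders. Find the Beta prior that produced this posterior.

Beta(8, 25)

A Beta(α, β) prior with s successes and f failures in binomial data gives a Beta(α+s, β+f) posterior.
Subtract the data counts: 11−3=8, 32−7=25.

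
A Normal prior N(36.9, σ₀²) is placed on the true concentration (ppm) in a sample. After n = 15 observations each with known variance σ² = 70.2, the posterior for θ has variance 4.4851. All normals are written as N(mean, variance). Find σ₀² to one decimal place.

For the Normal–Normal model with known σ², precisions add: τ_n = τ₀ + n/σ².
So 1/σ₀² = 1/4.4851 − 15/70.2 = 0.222960 − 0.213675 = 0.009285.
Hence σ₀² = 1/0.009285 ≈ 107.7.

σ₀² = 107.7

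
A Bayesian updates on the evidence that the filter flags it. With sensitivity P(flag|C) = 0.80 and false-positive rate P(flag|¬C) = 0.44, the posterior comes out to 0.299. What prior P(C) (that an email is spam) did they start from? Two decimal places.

P(C) = 0.19

Bayes' rule in odds form gives O(C|E) = O(C)·[P(E|C)/P(E|¬C)], hence O(C) = O(C|E)/LR.
Posterior odds = 0.299/(1−0.299) = 0.4265. LR = 0.80/0.44 = 1.8182.
Prior odds = 0.4265/1.8182 = 0.2346, so P(C) = 0.2346/(1+0.2346) ≈ 0.19.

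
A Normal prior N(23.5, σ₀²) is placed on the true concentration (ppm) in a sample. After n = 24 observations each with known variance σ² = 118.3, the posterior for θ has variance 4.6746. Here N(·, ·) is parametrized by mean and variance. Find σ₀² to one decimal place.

For the Normal–Normal model with known σ², precisions add: τ_n = τ₀ + n/σ².
So 1/σ₀² = 1/4.6746 − 24/118.3 = 0.213922 − 0.202874 = 0.011048.
Hence σ₀² = 1/0.011048 ≈ 90.5.

σ₀² = 90.5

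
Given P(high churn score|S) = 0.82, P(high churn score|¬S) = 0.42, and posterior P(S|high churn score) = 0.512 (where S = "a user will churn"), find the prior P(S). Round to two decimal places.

P(S) = 0.35

Bayes' rule in odds form gives O(S|E) = O(S)·[P(E|S)/P(E|¬S)], hence O(S) = O(S|E)/LR.
Posterior odds = 0.512/(1−0.512) = 1.0492. LR = 0.82/0.42 = 1.9524.
Prior odds = 1.0492/1.9524 = 0.5374, so P(S) = 0.5374/(1+0.5374) ≈ 0.35.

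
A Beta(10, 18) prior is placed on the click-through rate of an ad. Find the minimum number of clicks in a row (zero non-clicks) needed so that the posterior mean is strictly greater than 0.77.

After k clicks and 0 non-clicks the posterior is Beta(10+k, 18), with mean (10+k)/(10+18+k).
Set (10+k)/(28+k) > 0.77 and solve: k > (0.77·28 − 10)/(1 − 0.77) = 50.261.
The smallest integer exceeding 50.261 is 51.

k = 51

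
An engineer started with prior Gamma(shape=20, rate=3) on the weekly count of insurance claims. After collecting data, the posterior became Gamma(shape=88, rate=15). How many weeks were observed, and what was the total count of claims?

n = 12 weeks with total 68 claims

Gamma–Poisson conjugacy: posterior shape = α + Σxᵢ, posterior rate = β + n.
Matching: Σxᵢ = 88 − 20 = 68 and n = 15 − 3 = 12.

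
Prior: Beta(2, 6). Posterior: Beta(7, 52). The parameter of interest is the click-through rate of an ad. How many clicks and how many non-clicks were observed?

5 clicks and 46 non-clicks

A Beta(α, β) prior with s successes and f failures in binomial data gives a Beta(α+s, β+f) posterior.
So s = 7 − 2 = 5 and f = 52 − 6 = 46.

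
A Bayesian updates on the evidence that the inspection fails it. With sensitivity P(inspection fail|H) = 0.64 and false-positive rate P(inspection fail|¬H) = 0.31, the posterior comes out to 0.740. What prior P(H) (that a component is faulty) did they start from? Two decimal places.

Bayes' rule in odds form gives O(H|E) = O(H)·[P(E|H)/P(E|¬H)], hence O(H) = O(H|E)/LR.
Posterior odds = 0.740/(1−0.740) = 2.8462. LR = 0.64/0.31 = 2.0645.
Prior odds = 2.8462/2.0645 = 1.3786, so P(H) = 1.3786/(1+1.3786) ≈ 0.58.

P(H) = 0.58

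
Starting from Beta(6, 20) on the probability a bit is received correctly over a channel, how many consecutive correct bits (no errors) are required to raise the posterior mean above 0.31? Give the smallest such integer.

After k correct bits and 0 errors the posterior is Beta(6+k, 20), with mean (6+k)/(6+20+k).
Set (6+k)/(26+k) > 0.31 and solve: k > (0.31·26 − 6)/(1 − 0.31) = 2.986.
The smallest integer exceeding 2.986 is 3.

k = 3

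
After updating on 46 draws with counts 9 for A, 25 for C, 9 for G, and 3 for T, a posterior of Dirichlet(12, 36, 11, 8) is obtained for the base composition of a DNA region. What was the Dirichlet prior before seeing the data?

For a Dirichlet(α) prior with multinomial counts c, the posterior is Dirichlet(α + c) componentwise.
Subtract each count from the matching posterior parameter: 12−9=3, 36−25=11, 11−9=2, 8−3=5.

Dirichlet(3, 11, 2, 5)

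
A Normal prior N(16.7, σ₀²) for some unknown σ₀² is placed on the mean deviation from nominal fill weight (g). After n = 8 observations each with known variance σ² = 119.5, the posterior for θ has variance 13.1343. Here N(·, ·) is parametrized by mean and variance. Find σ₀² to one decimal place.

σ₀² = 108.8

For the Normal–Normal model with known σ², precisions add: τ_n = τ₀ + n/σ².
So 1/σ₀² = 1/13.1343 − 8/119.5 = 0.076137 − 0.066946 = 0.009191.
Hence σ₀² = 1/0.009191 ≈ 108.8.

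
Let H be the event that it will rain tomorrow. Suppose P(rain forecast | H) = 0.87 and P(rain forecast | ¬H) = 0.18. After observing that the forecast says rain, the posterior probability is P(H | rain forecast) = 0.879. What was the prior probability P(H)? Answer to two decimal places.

P(H) = 0.60

Bayes' rule in odds form gives O(H|E) = O(H)·[P(E|H)/P(E|¬H)], hence O(H) = O(H|E)/LR.
Posterior odds = 0.879/(1−0.879) = 7.2645. LR = 0.87/0.18 = 4.8333.
Prior odds = 7.2645/4.8333 = 1.5030, so P(H) = 1.5030/(1+1.5030) ≈ 0.60.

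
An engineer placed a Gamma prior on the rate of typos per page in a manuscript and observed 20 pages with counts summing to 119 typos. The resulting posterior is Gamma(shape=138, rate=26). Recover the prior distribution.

Gamma–Poisson conjugacy: posterior shape = α + Σxᵢ, posterior rate = β + n.
So α = 138 − 119 = 19 and β = 26 − 20 = 6.

Gamma(shape=19, rate=6)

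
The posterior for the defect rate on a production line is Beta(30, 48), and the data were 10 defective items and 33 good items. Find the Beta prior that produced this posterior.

Under Beta–binomial conjugacy the posterior parameters are (α+s, β+f).
So α = 30 − 10 = 20 and β = 48 − 33 = 15.

Beta(20, 15)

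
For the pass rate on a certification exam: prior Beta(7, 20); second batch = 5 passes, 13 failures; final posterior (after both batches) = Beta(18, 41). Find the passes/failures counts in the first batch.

Because Beta–binomial updating is additive in the counts, the combined data contributed (α_post−α_prior, β_post−β_prior) successes and failures.
Total across both batches: 18−7=11 passes, 41−20=21 failures.
Subtract the second batch: 11−5=6 passes and 21−13=8 failures.

6 passes and 8 failures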